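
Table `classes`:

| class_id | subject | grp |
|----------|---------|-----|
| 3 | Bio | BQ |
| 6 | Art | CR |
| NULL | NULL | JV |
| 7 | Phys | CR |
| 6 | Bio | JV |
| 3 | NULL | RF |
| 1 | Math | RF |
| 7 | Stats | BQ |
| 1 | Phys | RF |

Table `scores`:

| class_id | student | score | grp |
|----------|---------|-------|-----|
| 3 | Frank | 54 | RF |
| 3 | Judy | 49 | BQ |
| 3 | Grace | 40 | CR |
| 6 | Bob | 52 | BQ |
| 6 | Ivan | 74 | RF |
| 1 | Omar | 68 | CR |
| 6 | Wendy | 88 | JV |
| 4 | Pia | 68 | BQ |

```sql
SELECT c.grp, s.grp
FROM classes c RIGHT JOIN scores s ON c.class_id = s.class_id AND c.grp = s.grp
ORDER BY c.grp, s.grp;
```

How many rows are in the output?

RIGHT JOIN keeps every row from `scores`; unmatched rows get NULL for `classes`'s columns.
Matching on c.class_id = s.class_id AND c.grp = s.grp. A NULL in a compared column never satisfies the condition.
- c row (class_id=3, grp=BQ): matches 1 s row(s) → 1 output row(s).
- c row (class_id=6, grp=CR): no match.
- c row (class_id=NULL, grp=JV): no match.
- c row (class_id=7, grp=CR): no match.
- c row (class_id=6, grp=JV): matches 1 s row(s) → 1 output row(s).
- c row (class_id=3, grp=RF): matches 1 s row(s) → 1 output row(s).
- c row (class_id=1, grp=RF): no match.
- c row (class_id=7, grp=BQ): no match.
- c row (class_id=1, grp=RF): no match.
- 5 row(s) from s found no c partner → padded with NULL.
Total: 3 matched + 5 padded = 8 rows.

8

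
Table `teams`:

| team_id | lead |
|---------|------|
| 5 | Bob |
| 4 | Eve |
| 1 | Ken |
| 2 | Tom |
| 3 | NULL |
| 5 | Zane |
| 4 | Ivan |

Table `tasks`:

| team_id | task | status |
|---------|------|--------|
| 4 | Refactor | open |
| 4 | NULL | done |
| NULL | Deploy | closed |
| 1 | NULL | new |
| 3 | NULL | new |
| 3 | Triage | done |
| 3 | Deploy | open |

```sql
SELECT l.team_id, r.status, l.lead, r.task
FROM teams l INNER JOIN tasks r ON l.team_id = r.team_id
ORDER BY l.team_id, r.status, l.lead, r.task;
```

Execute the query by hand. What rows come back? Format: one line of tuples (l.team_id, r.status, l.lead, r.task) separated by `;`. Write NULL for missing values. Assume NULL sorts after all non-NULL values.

(1, new, Ken, NULL); (3, done, NULL, Triage); (3, new, NULL, NULL); (3, open, NULL, Deploy); (4, done, Eve, NULL); (4, done, Ivan, NULL); (4, open, Eve, Refactor); (4, open, Ivan, Refactor)

INNER JOIN keeps only pairs where the ON condition holds.
Matching on l.team_id = r.team_id. A NULL in a compared column never satisfies the condition.
Matched pairs: 8.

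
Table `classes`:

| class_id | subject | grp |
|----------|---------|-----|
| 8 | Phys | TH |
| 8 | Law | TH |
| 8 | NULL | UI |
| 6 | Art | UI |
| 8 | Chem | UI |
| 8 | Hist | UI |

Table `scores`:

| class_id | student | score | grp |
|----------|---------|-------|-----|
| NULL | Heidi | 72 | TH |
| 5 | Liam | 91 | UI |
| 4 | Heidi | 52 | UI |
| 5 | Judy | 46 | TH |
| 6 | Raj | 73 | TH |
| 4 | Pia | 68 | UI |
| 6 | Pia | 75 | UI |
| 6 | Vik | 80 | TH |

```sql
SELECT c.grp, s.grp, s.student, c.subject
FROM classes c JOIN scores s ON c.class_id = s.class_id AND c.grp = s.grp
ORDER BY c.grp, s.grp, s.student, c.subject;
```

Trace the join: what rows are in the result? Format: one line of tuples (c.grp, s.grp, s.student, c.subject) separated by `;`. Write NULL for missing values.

(UI, UI, Pia, Art)

INNER JOIN keeps only pairs where the ON condition holds.
Matching on c.class_id = s.class_id AND c.grp = s.grp. A NULL in a compared column never satisfies the condition.
- c row (class_id=8, grp=TH): no match → dropped.
- c row (class_id=8, grp=TH): no match → dropped.
- c row (class_id=8, grp=UI): no match → dropped.
- c row (class_id=6, grp=UI): matches 1 s row(s) → 1 output row(s).
- c row (class_id=8, grp=UI): no match → dropped.
- c row (class_id=8, grp=UI): no match → dropped.
After projecting and ordering:
c.grp | s.grp | s.student | c.subject
UI | UI | Pia | Art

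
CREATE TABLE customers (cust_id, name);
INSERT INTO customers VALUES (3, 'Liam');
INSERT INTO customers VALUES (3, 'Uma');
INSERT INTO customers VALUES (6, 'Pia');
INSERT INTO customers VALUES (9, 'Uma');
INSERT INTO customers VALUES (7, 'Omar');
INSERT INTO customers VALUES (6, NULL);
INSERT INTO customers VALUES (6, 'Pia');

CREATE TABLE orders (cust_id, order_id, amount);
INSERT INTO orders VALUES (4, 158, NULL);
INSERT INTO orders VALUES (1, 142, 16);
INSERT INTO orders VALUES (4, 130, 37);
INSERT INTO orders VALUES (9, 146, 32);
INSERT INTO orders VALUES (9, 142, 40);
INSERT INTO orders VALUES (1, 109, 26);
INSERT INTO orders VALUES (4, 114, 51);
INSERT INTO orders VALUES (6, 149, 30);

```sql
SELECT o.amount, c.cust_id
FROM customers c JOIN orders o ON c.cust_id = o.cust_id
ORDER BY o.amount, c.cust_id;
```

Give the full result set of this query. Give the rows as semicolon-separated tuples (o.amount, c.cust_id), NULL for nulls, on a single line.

(30, 6); (30, 6); (30, 6); (32, 9); (40, 9)

INNER JOIN keeps only pairs where the ON condition holds.
Matching on c.cust_id = o.cust_id.
- c[0] cust_id=3 → no match; dropped.
- c[1] cust_id=3 → no match; dropped.
- c[2] cust_id=6 → 1 match(es) in o → 1 row(s).
- c[3] cust_id=9 → 2 match(es) in o → 2 row(s).
- c[4] cust_id=7 → no match; dropped.
- c[5] cust_id=6 → 1 match(es) in o → 1 row(s).
- c[6] cust_id=6 → 1 match(es) in o → 1 row(s).
After projecting and ordering:
o.amount | c.cust_id
30 | 6
30 | 6
30 | 6
32 | 9
40 | 9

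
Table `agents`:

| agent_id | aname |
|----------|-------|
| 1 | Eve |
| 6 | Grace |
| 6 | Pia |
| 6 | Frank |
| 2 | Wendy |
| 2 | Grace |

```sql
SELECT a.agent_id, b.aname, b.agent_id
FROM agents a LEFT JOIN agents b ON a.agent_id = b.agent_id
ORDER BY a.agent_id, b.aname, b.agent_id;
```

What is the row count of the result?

14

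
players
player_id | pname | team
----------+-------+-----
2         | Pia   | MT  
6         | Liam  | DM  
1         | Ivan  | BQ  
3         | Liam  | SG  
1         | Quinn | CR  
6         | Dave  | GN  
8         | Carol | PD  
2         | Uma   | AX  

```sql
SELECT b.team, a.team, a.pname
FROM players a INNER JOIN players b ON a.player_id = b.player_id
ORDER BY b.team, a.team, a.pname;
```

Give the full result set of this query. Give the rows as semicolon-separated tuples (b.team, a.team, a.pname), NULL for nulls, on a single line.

(AX, AX, Uma); (AX, MT, Pia); (BQ, BQ, Ivan); (BQ, CR, Quinn); (CR, BQ, Ivan); (CR, CR, Quinn); (DM, DM, Liam); (DM, GN, Dave); (GN, DM, Liam); (GN, GN, Dave); (MT, AX, Uma); (MT, MT, Pia); (PD, PD, Carol); (SG, SG, Liam)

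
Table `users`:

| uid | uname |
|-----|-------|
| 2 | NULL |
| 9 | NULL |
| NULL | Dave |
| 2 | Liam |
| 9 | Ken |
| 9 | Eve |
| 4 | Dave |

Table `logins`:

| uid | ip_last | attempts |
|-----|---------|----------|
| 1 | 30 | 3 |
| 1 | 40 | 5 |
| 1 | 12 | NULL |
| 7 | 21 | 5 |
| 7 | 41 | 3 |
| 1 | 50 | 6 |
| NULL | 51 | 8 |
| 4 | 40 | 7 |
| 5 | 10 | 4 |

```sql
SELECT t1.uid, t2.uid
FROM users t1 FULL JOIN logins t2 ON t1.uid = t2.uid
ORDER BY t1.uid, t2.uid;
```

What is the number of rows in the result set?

FULL OUTER JOIN keeps every row from both sides; unmatched rows get NULL for the other side's columns.
Matching on t1.uid = t2.uid. A NULL in a compared column never satisfies the condition.
Matched pairs: 1; unmatched t1 rows kept: 6; unmatched t2 rows kept: 8.
Total: 1 matched + 14 padded = 15 rows.

15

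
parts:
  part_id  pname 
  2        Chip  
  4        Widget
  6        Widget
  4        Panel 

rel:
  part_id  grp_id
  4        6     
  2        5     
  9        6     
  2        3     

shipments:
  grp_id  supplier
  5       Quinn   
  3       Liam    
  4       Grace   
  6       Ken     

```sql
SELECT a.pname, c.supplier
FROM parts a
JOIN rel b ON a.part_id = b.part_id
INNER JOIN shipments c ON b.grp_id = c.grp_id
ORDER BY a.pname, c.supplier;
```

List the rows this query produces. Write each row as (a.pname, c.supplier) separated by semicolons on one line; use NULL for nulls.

(Chip, Liam); (Chip, Quinn); (Panel, Ken); (Widget, Ken)

Step 1 — a INNER JOIN b on part_id → 4 row(s).
Then INNER JOIN `shipments c` on grp_id: keep only rows whose b.grp_id appears in c.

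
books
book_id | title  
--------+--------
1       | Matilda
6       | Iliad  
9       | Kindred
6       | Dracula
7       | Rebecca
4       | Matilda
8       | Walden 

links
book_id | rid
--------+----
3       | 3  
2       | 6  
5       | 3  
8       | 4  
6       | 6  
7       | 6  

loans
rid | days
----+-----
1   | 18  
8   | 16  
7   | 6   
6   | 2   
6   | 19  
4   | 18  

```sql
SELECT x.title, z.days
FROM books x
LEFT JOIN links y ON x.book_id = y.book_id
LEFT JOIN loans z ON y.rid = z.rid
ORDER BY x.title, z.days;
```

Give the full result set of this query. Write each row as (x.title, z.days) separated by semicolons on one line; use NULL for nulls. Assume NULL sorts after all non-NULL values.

Evaluate left to right. First `books x LEFT JOIN links y` on book_id: 7 row(s).
Then LEFT JOIN `loans z` on rid: each of those 7 rows is kept; rows whose y.rid has no match in z get NULL for z's columns.

(Dracula, 2); (Dracula, 19); (Iliad, 2); (Iliad, 19); (Kindred, NULL); (Matilda, NULL); (Matilda, NULL); (Rebecca, 2); (Rebecca, 19); (Walden, 18)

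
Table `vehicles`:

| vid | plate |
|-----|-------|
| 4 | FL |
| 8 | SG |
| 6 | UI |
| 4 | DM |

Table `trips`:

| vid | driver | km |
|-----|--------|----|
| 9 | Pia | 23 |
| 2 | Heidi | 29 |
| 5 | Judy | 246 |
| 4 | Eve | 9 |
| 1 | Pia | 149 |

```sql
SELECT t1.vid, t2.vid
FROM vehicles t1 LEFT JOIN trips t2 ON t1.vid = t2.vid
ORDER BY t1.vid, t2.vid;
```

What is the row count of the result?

4

LEFT JOIN keeps every row from `vehicles`; unmatched rows get NULL for `trips`'s columns.
Matching on t1.vid = t2.vid.
Matched pairs: 2; unmatched t1 rows kept: 2.
Total: 2 matched + 2 padded = 4 rows.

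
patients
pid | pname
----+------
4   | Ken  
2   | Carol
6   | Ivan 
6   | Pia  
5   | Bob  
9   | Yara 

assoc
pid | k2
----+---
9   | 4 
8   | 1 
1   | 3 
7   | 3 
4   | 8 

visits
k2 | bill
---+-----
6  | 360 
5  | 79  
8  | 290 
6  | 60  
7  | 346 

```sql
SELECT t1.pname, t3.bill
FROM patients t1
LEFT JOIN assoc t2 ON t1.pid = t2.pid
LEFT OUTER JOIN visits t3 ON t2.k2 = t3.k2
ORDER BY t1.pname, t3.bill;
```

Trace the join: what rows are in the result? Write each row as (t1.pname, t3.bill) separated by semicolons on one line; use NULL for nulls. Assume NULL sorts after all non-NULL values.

(Bob, NULL); (Carol, NULL); (Ivan, NULL); (Ken, 290); (Pia, NULL); (Yara, NULL)

Joins associate left-to-right: patients LEFT JOIN assoc on pid gives 6 intermediate row(s).
Then LEFT JOIN `visits t3` on k2: each of those 6 rows is kept; rows whose t2.k2 has no match in t3 get NULL for t3's columns.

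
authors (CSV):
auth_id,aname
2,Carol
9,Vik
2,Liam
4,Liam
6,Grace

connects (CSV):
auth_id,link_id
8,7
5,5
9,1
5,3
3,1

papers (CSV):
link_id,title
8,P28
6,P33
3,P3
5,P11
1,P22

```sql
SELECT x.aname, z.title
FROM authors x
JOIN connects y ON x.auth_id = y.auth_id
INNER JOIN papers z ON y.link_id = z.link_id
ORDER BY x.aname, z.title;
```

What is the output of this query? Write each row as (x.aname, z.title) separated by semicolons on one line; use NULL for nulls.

(Vik, P22)

Step 1 — x INNER JOIN y on auth_id → 1 row(s).
Then INNER JOIN `papers z` on link_id: keep only rows whose y.link_id appears in z.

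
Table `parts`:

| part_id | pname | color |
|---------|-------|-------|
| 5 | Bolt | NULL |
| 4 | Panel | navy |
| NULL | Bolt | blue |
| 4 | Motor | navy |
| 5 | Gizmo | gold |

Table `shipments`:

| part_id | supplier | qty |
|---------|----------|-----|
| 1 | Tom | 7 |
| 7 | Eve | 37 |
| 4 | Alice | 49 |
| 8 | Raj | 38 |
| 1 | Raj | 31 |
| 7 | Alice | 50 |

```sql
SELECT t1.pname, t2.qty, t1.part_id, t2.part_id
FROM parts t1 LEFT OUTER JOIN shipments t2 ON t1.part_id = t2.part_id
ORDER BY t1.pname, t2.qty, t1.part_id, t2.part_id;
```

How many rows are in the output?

5

LEFT JOIN keeps every row from `parts`; unmatched rows get NULL for `shipments`'s columns.
Matching on t1.part_id = t2.part_id. A NULL in a compared column never satisfies the condition.
- t1 (part_id=5) has no partner → padded with NULL.
- t1 (part_id=4) pairs with 1 row(s) of t2.
- t1 (part_id=NULL) has no partner → padded with NULL.
- t1 (part_id=4) pairs with 1 row(s) of t2.
- t1 (part_id=5) has no partner → padded with NULL.
Total: 2 matched + 3 padded = 5 rows.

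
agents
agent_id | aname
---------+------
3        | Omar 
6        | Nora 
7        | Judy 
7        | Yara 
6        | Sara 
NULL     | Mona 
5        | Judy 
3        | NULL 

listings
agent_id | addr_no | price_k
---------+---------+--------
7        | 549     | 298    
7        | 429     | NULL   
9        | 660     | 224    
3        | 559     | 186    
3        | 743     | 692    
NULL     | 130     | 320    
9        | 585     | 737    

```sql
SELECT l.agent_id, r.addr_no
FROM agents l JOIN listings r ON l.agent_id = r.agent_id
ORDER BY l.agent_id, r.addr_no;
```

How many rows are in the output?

INNER JOIN keeps only pairs where the ON condition holds.
Matching on l.agent_id = r.agent_id. A NULL in a compared column never satisfies the condition.
Matched pairs: 8.
Total: 8 rows.

8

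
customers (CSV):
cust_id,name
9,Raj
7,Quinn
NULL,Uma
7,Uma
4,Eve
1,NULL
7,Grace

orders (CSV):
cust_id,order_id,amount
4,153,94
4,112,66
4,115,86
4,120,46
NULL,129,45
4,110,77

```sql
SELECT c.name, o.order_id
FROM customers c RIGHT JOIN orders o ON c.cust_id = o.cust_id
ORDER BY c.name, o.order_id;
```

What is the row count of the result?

RIGHT JOIN keeps every row from `orders`; unmatched rows get NULL for `customers`'s columns.
Matching on c.cust_id = o.cust_id. A NULL in a compared column never satisfies the condition.
- cust_id=9: no matching o row.
- cust_id=7: no matching o row.
- cust_id=NULL: no matching o row.
- cust_id=7: no matching o row.
- cust_id=4: 5 matching o row(s), so 5 row(s) emitted.
- cust_id=1: no matching o row.
- cust_id=7: no matching o row.
- 1 row(s) from o found no c partner → padded with NULL.
Total: 5 matched + 1 padded = 6 rows.

6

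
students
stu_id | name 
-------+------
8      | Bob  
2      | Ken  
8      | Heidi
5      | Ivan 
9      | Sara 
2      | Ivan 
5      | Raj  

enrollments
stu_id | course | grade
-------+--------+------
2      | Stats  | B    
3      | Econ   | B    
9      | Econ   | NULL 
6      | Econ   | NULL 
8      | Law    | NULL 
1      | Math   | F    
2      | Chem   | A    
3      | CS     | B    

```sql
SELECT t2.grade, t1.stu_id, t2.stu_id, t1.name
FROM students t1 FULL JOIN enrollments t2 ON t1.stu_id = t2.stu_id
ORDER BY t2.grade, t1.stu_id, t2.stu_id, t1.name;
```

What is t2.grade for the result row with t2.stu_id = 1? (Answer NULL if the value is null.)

F

FULL OUTER JOIN keeps every row from both sides; unmatched rows get NULL for the other side's columns.
Matching on t1.stu_id = t2.stu_id.
- t1 row (stu_id=8): matches 1 t2 row(s) → 1 output row(s).
- t1 row (stu_id=2): matches 2 t2 row(s) → 2 output row(s).
- t1 row (stu_id=8): matches 1 t2 row(s) → 1 output row(s).
- t1 row (stu_id=5): no match → kept, t2 columns NULL.
- t1 row (stu_id=9): matches 1 t2 row(s) → 1 output row(s).
- t1 row (stu_id=2): matches 2 t2 row(s) → 2 output row(s).
- t1 row (stu_id=5): no match → kept, t2 columns NULL.
- 4 t2 row(s) had no t1 match → kept, t1 columns NULL.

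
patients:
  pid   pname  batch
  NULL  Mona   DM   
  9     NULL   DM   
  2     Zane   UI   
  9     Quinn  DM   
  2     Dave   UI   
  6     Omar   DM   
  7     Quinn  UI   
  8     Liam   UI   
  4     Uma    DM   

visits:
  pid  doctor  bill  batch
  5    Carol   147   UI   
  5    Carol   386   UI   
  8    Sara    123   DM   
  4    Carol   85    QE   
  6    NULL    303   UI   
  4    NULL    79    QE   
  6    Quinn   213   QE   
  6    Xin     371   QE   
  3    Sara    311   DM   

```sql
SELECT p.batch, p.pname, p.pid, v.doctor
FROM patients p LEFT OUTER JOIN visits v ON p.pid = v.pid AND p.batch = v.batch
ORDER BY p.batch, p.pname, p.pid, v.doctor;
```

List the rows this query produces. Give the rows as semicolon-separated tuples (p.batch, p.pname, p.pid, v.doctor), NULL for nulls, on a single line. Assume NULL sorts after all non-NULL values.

LEFT JOIN keeps every row from `patients`; unmatched rows get NULL for `visits`'s columns.
Matching on p.pid = v.pid AND p.batch = v.batch. A NULL in a compared column never satisfies the condition.
Matched pairs: 0; unmatched p rows kept: 9.

(DM, Mona, NULL, NULL); (DM, Omar, 6, NULL); (DM, Quinn, 9, NULL); (DM, Uma, 4, NULL); (DM, NULL, 9, NULL); (UI, Dave, 2, NULL); (UI, Liam, 8, NULL); (UI, Quinn, 7, NULL); (UI, Zane, 2, NULL)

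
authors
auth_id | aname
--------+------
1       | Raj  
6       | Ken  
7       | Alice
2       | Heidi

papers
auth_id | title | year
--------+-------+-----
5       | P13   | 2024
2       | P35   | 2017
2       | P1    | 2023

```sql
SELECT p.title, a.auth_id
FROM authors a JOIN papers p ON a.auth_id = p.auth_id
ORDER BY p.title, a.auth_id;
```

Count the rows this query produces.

INNER JOIN keeps only pairs where the ON condition holds.
Matching on a.auth_id = p.auth_id.
- auth_id=1: no matching p row, dropped.
- auth_id=6: no matching p row, dropped.
- auth_id=7: no matching p row, dropped.
- auth_id=2: 2 matching p row(s), so 2 row(s) emitted.
Total: 2 rows.

2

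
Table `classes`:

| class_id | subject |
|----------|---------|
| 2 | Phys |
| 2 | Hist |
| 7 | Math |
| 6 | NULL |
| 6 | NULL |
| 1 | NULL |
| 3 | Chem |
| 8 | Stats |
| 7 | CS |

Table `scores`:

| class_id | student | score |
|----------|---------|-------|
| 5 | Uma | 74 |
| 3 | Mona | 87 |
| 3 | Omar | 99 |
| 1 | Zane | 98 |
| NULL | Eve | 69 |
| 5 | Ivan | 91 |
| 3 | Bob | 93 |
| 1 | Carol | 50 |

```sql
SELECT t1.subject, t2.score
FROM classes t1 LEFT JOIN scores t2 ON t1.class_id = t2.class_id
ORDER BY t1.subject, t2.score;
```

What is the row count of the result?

12

LEFT JOIN keeps every row from `classes`; unmatched rows get NULL for `scores`'s columns.
Matching on t1.class_id = t2.class_id. A NULL in a compared column never satisfies the condition.
Matched pairs: 5; unmatched t1 rows kept: 7.
Total: 5 matched + 7 padded = 12 rows.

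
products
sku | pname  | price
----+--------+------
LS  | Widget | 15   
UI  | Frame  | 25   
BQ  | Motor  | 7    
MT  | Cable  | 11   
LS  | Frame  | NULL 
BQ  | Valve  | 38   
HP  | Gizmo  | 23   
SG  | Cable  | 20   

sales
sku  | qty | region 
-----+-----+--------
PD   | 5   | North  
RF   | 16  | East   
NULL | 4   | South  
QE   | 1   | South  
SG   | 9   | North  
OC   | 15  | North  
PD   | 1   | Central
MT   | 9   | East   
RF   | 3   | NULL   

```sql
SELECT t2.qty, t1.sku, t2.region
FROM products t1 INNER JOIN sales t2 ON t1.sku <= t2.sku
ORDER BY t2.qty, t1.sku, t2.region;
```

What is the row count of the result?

INNER JOIN keeps only pairs where the ON condition holds.
Matching on t1.sku <= t2.sku. A NULL in a compared column never satisfies the condition.
Matched pairs: 49.
Total: 49 rows.

49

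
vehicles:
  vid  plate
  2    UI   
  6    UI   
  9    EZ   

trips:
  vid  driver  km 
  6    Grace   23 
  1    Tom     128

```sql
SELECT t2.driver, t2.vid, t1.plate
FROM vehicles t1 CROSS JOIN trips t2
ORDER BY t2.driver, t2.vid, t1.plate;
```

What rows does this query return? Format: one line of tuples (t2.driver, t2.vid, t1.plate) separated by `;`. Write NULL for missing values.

CROSS JOIN pairs every row of `vehicles` with every row of `trips`: 3 × 2 = 6 rows.
After projecting and ordering:
t2.driver | t2.vid | t1.plate
Grace | 6 | EZ
Grace | 6 | UI
Grace | 6 | UI
Tom | 1 | EZ
Tom | 1 | UI
Tom | 1 | UI

(Grace, 6, EZ); (Grace, 6, UI); (Grace, 6, UI); (Tom, 1, EZ); (Tom, 1, UI); (Tom, 1, UI)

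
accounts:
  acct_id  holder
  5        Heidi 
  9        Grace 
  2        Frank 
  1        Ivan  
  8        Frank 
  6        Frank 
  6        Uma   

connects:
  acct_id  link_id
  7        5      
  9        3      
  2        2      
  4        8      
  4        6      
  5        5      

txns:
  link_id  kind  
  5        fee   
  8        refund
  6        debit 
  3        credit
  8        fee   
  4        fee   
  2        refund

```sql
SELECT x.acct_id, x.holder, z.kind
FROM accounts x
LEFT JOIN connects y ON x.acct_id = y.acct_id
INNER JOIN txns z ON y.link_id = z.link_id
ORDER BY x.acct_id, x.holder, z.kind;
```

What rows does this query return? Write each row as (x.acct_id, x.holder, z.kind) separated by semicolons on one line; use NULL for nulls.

Joins associate left-to-right: accounts LEFT JOIN connects on acct_id gives 7 intermediate row(s).
Then INNER JOIN `txns z` on link_id: keep only rows whose y.link_id appears in z.

(2, Frank, refund); (5, Heidi, fee); (9, Grace, credit)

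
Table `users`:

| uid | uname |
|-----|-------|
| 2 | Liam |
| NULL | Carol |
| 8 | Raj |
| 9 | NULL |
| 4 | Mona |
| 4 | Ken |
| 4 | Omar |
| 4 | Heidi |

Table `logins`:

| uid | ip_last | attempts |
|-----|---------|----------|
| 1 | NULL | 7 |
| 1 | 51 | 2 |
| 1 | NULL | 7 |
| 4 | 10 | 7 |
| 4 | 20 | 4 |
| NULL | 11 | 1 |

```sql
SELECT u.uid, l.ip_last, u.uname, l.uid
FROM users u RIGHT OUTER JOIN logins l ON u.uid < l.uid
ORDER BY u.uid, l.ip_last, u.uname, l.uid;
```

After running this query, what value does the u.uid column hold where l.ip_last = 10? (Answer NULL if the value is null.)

2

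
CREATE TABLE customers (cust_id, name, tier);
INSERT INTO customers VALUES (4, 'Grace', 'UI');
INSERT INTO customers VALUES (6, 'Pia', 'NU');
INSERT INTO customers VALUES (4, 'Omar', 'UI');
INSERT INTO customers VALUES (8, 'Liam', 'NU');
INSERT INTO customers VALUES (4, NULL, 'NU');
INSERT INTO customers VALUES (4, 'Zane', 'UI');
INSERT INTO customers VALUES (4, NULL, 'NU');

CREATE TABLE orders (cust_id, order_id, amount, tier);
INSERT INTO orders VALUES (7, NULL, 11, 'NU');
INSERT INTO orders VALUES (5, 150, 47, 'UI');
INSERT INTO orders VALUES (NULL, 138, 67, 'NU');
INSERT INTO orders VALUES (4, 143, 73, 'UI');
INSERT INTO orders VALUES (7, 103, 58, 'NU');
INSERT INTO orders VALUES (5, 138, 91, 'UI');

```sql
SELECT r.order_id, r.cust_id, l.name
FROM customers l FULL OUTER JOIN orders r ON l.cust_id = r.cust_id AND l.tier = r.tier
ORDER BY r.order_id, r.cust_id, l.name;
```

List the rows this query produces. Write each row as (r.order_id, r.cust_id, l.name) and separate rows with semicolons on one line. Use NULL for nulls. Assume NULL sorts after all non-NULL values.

(103, 7, NULL); (138, 5, NULL); (138, NULL, NULL); (143, 4, Grace); (143, 4, Omar); (143, 4, Zane); (150, 5, NULL); (NULL, 7, NULL); (NULL, NULL, Liam); (NULL, NULL, Pia); (NULL, NULL, NULL); (NULL, NULL, NULL)

FULL OUTER JOIN keeps every row from both sides; unmatched rows get NULL for the other side's columns.
Matching on l.cust_id = r.cust_id AND l.tier = r.tier. A NULL in a compared column never satisfies the condition.
- l (cust_id=4, tier=UI) pairs with 1 row(s) of r.
- l (cust_id=6, tier=NU) has no partner → padded with NULL.
- l (cust_id=4, tier=UI) pairs with 1 row(s) of r.
- l (cust_id=8, tier=NU) has no partner → padded with NULL.
- l (cust_id=4, tier=NU) has no partner → padded with NULL.
- l (cust_id=4, tier=UI) pairs with 1 row(s) of r.
- l (cust_id=4, tier=NU) has no partner → padded with NULL.
- 5 row(s) from r found no l partner → padded with NULL.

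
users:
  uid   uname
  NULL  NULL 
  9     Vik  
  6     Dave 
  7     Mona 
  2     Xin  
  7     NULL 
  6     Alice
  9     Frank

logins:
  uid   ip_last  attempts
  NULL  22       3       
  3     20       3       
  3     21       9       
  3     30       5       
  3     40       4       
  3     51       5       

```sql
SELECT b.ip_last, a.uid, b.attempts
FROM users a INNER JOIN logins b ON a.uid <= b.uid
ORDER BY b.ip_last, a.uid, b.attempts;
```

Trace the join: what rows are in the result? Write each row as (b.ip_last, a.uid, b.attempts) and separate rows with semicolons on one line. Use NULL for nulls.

INNER JOIN keeps only pairs where the ON condition holds.
Matching on a.uid <= b.uid. A NULL in a compared column never satisfies the condition.
- a[0] uid=NULL → no match; dropped.
- a[1] uid=9 → no match; dropped.
- a[2] uid=6 → no match; dropped.
- a[3] uid=7 → no match; dropped.
- a[4] uid=2 → 5 match(es) in b → 5 row(s).
- a[5] uid=7 → no match; dropped.
- a[6] uid=6 → no match; dropped.
- a[7] uid=9 → no match; dropped.
After projecting and ordering:
b.ip_last | a.uid | b.attempts
20 | 2 | 3
21 | 2 | 9
30 | 2 | 5
40 | 2 | 4
51 | 2 | 5

(20, 2, 3); (21, 2, 9); (30, 2, 5); (40, 2, 4); (51, 2, 5)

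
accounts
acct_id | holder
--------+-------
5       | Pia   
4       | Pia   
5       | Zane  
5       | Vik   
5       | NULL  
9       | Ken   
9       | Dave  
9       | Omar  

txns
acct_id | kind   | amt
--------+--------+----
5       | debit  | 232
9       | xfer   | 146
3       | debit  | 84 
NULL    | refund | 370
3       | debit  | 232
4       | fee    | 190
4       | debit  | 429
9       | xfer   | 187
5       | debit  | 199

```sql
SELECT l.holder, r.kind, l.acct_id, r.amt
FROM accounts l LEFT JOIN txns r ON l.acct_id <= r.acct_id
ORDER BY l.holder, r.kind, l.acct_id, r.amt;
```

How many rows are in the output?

28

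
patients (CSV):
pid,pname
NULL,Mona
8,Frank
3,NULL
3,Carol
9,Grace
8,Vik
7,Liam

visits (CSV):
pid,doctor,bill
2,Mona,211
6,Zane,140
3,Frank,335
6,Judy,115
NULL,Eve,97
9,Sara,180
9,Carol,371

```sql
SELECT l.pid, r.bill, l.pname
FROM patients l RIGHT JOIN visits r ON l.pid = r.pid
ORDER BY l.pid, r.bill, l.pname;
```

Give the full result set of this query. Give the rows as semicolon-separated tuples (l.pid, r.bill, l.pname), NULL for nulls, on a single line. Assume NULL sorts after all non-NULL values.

(3, 335, Carol); (3, 335, NULL); (9, 180, Grace); (9, 371, Grace); (NULL, 97, NULL); (NULL, 115, NULL); (NULL, 140, NULL); (NULL, 211, NULL)

RIGHT JOIN keeps every row from `visits`; unmatched rows get NULL for `patients`'s columns.
Matching on l.pid = r.pid. A NULL in a compared column never satisfies the condition.
- pid=NULL: no matching r row.
- pid=8: no matching r row.
- pid=3: 1 matching r row(s), so 1 row(s) emitted.
- pid=3: 1 matching r row(s), so 1 row(s) emitted.
- pid=9: 2 matching r row(s), so 2 row(s) emitted.
- pid=8: no matching r row.
- pid=7: no matching r row.
- 4 r row(s) had no l match → kept, l columns NULL.
After projecting and ordering:
l.pid | r.bill | l.pname
3 | 335 | Carol
3 | 335 | NULL
9 | 180 | Grace
9 | 371 | Grace
NULL | 97 | NULL
NULL | 115 | NULL
NULL | 140 | NULL
NULL | 211 | NULL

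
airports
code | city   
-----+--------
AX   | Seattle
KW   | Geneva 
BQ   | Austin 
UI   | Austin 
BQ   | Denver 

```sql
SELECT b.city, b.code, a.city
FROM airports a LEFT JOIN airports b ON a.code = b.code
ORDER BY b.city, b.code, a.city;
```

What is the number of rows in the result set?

LEFT JOIN keeps every row from `airports a`; unmatched rows get NULL for `airports b`'s columns.
Matching on a.code = b.code.
- code=AX: 1 matching b row(s), so 1 row(s) emitted.
- code=KW: 1 matching b row(s), so 1 row(s) emitted.
- code=BQ: 2 matching b row(s), so 2 row(s) emitted.
- code=UI: 1 matching b row(s), so 1 row(s) emitted.
- code=BQ: 2 matching b row(s), so 2 row(s) emitted.
Total: 7 rows.

7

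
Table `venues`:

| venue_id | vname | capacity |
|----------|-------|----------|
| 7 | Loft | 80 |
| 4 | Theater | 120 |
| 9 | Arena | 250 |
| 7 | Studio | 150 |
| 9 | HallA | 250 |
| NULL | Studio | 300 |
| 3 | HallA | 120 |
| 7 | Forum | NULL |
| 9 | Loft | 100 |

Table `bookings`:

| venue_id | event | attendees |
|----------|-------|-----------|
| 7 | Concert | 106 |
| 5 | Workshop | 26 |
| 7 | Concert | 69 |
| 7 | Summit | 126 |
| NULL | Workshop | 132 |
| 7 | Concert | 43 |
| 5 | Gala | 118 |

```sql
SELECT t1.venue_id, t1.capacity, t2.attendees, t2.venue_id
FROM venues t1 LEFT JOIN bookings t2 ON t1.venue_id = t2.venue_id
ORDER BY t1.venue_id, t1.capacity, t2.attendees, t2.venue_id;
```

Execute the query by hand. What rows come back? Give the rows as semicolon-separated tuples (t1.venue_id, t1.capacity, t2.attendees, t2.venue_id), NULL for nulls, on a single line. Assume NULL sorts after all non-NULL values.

(3, 120, NULL, NULL); (4, 120, NULL, NULL); (7, 80, 43, 7); (7, 80, 69, 7); (7, 80, 106, 7); (7, 80, 126, 7); (7, 150, 43, 7); (7, 150, 69, 7); (7, 150, 106, 7); (7, 150, 126, 7); (7, NULL, 43, 7); (7, NULL, 69, 7); (7, NULL, 106, 7); (7, NULL, 126, 7); (9, 100, NULL, NULL); (9, 250, NULL, NULL); (9, 250, NULL, NULL); (NULL, 300, NULL, NULL)

LEFT JOIN keeps every row from `venues`; unmatched rows get NULL for `bookings`'s columns.
Matching on t1.venue_id = t2.venue_id. A NULL in a compared column never satisfies the condition.
- t1[0] venue_id=7 → 4 match(es) in t2 → 4 row(s).
- t1[1] venue_id=4 → no match; kept with NULLs on the t2 side.
- t1[2] venue_id=9 → no match; kept with NULLs on the t2 side.
- t1[3] venue_id=7 → 4 match(es) in t2 → 4 row(s).
- t1[4] venue_id=9 → no match; kept with NULLs on the t2 side.
- t1[5] venue_id=NULL → no match; kept with NULLs on the t2 side.
- t1[6] venue_id=3 → no match; kept with NULLs on the t2 side.
- t1[7] venue_id=7 → 4 match(es) in t2 → 4 row(s).
- t1[8] venue_id=9 → no match; kept with NULLs on the t2 side.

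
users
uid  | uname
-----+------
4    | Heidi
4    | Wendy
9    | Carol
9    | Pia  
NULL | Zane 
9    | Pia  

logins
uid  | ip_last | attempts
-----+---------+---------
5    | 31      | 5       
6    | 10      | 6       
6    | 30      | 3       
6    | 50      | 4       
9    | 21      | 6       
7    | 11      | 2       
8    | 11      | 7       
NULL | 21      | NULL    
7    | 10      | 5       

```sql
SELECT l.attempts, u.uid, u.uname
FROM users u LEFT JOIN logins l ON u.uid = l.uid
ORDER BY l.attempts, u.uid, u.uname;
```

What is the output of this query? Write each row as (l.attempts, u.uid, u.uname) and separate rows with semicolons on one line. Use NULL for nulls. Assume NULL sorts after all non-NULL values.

LEFT JOIN keeps every row from `users`; unmatched rows get NULL for `logins`'s columns.
Matching on u.uid = l.uid. A NULL in a compared column never satisfies the condition.
- u row (uid=4): no match → kept, l columns NULL.
- u row (uid=4): no match → kept, l columns NULL.
- u row (uid=9): matches 1 l row(s) → 1 output row(s).
- u row (uid=9): matches 1 l row(s) → 1 output row(s).
- u row (uid=NULL): no match → kept, l columns NULL.
- u row (uid=9): matches 1 l row(s) → 1 output row(s).
After projecting and ordering:
l.attempts | u.uid | u.uname
6 | 9 | Carol
6 | 9 | Pia
6 | 9 | Pia
NULL | 4 | Heidi
NULL | 4 | Wendy
NULL | NULL | Zane

(6, 9, Carol); (6, 9, Pia); (6, 9, Pia); (NULL, 4, Heidi); (NULL, 4, Wendy); (NULL, NULL, Zane)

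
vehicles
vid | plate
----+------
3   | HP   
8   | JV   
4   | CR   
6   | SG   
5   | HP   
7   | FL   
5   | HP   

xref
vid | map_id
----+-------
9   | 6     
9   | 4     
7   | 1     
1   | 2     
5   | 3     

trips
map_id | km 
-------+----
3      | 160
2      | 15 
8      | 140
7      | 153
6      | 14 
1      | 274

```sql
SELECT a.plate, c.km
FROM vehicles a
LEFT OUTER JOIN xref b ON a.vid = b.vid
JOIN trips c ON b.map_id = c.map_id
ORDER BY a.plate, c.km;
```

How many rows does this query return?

3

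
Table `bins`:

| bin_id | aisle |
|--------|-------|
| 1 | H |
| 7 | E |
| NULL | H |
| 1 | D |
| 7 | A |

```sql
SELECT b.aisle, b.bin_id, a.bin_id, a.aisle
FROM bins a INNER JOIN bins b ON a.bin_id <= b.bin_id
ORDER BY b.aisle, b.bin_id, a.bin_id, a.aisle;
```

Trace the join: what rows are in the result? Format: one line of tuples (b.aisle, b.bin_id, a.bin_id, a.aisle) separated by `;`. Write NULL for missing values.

INNER JOIN keeps only pairs where the ON condition holds.
Matching on a.bin_id <= b.bin_id. A NULL in a compared column never satisfies the condition.
- bin_id=1: 4 matching b row(s), so 4 row(s) emitted.
- bin_id=7: 2 matching b row(s), so 2 row(s) emitted.
- bin_id=NULL: no matching b row, dropped.
- bin_id=1: 4 matching b row(s), so 4 row(s) emitted.
- bin_id=7: 2 matching b row(s), so 2 row(s) emitted.

(A, 7, 1, D); (A, 7, 1, H); (A, 7, 7, A); (A, 7, 7, E); (D, 1, 1, D); (D, 1, 1, H); (E, 7, 1, D); (E, 7, 1, H); (E, 7, 7, A); (E, 7, 7, E); (H, 1, 1, D); (H, 1, 1, H)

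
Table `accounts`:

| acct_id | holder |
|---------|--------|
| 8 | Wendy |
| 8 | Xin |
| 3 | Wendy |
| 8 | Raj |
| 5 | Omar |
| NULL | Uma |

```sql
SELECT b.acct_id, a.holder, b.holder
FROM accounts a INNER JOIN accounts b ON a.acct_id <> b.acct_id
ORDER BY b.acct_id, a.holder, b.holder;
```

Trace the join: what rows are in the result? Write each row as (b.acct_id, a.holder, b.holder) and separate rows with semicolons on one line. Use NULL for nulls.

INNER JOIN keeps only pairs where the ON condition holds.
Matching on a.acct_id <> b.acct_id. A NULL in a compared column never satisfies the condition.
Matched pairs: 14.

(3, Omar, Wendy); (3, Raj, Wendy); (3, Wendy, Wendy); (3, Xin, Wendy); (5, Raj, Omar); (5, Wendy, Omar); (5, Wendy, Omar); (5, Xin, Omar); (8, Omar, Raj); (8, Omar, Wendy); (8, Omar, Xin); (8, Wendy, Raj); (8, Wendy, Wendy); (8, Wendy, Xin)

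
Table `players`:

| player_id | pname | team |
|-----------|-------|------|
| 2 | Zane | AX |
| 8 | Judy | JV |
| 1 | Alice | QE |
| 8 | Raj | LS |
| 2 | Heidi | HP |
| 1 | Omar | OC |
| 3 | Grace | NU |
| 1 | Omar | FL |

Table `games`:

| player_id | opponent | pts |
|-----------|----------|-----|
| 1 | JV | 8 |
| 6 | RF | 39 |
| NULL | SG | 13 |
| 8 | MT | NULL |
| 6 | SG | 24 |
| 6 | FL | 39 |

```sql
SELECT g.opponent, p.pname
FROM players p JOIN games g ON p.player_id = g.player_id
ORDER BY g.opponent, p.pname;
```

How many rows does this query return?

INNER JOIN keeps only pairs where the ON condition holds.
Matching on p.player_id = g.player_id. A NULL in a compared column never satisfies the condition.
Matched pairs: 5.
Total: 5 rows.

5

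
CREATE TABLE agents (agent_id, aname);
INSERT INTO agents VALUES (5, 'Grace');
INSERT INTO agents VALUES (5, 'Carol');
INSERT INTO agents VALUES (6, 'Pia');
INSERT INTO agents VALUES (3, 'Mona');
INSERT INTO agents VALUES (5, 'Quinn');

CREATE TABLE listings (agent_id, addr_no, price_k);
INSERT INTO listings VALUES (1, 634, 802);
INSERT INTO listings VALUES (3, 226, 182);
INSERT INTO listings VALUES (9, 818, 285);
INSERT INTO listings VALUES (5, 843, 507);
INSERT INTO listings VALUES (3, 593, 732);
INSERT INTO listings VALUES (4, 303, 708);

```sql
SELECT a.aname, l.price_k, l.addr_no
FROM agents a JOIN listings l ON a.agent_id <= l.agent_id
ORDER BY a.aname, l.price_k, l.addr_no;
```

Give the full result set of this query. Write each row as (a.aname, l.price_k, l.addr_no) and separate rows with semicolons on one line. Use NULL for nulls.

(Carol, 285, 818); (Carol, 507, 843); (Grace, 285, 818); (Grace, 507, 843); (Mona, 182, 226); (Mona, 285, 818); (Mona, 507, 843); (Mona, 708, 303); (Mona, 732, 593); (Pia, 285, 818); (Quinn, 285, 818); (Quinn, 507, 843)

INNER JOIN keeps only pairs where the ON condition holds.
Matching on a.agent_id <= l.agent_id.
Matched pairs: 12.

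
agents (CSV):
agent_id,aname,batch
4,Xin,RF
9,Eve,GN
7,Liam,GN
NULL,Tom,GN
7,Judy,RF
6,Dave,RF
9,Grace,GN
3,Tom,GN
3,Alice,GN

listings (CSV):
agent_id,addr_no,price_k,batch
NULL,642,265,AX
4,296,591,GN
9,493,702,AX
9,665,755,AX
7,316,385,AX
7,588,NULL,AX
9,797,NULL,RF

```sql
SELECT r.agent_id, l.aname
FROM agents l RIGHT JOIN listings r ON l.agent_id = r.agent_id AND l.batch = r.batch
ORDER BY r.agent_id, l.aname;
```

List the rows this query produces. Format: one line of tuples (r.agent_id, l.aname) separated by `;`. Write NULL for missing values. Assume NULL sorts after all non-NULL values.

RIGHT JOIN keeps every row from `listings`; unmatched rows get NULL for `agents`'s columns.
Matching on l.agent_id = r.agent_id AND l.batch = r.batch. A NULL in a compared column never satisfies the condition.
- agent_id=4, batch=RF: no matching r row.
- agent_id=9, batch=GN: no matching r row.
- agent_id=7, batch=GN: no matching r row.
- agent_id=NULL, batch=GN: no matching r row.
- agent_id=7, batch=RF: no matching r row.
- agent_id=6, batch=RF: no matching r row.
- agent_id=9, batch=GN: no matching r row.
- agent_id=3, batch=GN: no matching r row.
- agent_id=3, batch=GN: no matching r row.
- 7 row(s) from r found no l partner → padded with NULL.
After projecting and ordering:
r.agent_id | l.aname
4 | NULL
7 | NULL
7 | NULL
9 | NULL
9 | NULL
9 | NULL
NULL | NULL

(4, NULL); (7, NULL); (7, NULL); (9, NULL); (9, NULL); (9, NULL); (NULL, NULL)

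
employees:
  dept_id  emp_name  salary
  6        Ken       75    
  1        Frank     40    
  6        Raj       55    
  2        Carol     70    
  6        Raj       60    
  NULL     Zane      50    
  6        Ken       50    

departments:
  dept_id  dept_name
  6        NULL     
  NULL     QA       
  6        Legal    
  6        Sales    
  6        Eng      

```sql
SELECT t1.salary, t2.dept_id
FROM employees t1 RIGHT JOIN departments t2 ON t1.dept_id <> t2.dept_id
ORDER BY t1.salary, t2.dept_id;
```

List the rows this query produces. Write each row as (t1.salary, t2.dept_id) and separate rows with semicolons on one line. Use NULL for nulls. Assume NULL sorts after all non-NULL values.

(40, 6); (40, 6); (40, 6); (40, 6); (70, 6); (70, 6); (70, 6); (70, 6); (NULL, NULL)

RIGHT JOIN keeps every row from `departments`; unmatched rows get NULL for `employees`'s columns.
Matching on t1.dept_id <> t2.dept_id. A NULL in a compared column never satisfies the condition.
- t1[0] dept_id=6 → no match.
- t1[1] dept_id=1 → 4 match(es) in t2 → 4 row(s).
- t1[2] dept_id=6 → no match.
- t1[3] dept_id=2 → 4 match(es) in t2 → 4 row(s).
- t1[4] dept_id=6 → no match.
- t1[5] dept_id=NULL → no match.
- t1[6] dept_id=6 → no match.
- 1 row(s) from t2 found no t1 partner → padded with NULL.
After projecting and ordering:
t1.salary | t2.dept_id
40 | 6
40 | 6
40 | 6
40 | 6
70 | 6
70 | 6
70 | 6
70 | 6
NULL | NULL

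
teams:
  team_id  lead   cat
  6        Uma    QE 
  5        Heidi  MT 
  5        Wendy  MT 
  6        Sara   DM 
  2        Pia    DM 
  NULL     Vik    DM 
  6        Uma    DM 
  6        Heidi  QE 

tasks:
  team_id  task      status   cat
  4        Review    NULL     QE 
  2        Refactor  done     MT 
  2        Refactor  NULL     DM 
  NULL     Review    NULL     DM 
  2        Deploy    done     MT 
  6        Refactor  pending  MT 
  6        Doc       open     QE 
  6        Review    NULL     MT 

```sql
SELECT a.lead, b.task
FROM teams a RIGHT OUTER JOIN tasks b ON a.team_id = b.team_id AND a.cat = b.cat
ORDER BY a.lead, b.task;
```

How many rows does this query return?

RIGHT JOIN keeps every row from `tasks`; unmatched rows get NULL for `teams`'s columns.
Matching on a.team_id = b.team_id AND a.cat = b.cat. A NULL in a compared column never satisfies the condition.
Matched pairs: 3; unmatched b rows kept: 6.
Total: 3 matched + 6 padded = 9 rows.

9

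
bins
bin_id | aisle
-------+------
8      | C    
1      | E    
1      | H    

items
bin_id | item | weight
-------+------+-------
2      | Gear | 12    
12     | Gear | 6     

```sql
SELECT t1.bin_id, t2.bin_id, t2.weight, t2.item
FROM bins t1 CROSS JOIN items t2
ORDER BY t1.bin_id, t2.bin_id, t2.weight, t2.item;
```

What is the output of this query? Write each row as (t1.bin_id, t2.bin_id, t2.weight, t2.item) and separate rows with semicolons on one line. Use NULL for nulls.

CROSS JOIN pairs every row of `bins` with every row of `items`: 3 × 2 = 6 rows.
After projecting and ordering:
t1.bin_id | t2.bin_id | t2.weight | t2.item
1 | 2 | 12 | Gear
1 | 2 | 12 | Gear
1 | 12 | 6 | Gear
1 | 12 | 6 | Gear
8 | 2 | 12 | Gear
8 | 12 | 6 | Gear

(1, 2, 12, Gear); (1, 2, 12, Gear); (1, 12, 6, Gear); (1, 12, 6, Gear); (8, 2, 12, Gear); (8, 12, 6, Gear)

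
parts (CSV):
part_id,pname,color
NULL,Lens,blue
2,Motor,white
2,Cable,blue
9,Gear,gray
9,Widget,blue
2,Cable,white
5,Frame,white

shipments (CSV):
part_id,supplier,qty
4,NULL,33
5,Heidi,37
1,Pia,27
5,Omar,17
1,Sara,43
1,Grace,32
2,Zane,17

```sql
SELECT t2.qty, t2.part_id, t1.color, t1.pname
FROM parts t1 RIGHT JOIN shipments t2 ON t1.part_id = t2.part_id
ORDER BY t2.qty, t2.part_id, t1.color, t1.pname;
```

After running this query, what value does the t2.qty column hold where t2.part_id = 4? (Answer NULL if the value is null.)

33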